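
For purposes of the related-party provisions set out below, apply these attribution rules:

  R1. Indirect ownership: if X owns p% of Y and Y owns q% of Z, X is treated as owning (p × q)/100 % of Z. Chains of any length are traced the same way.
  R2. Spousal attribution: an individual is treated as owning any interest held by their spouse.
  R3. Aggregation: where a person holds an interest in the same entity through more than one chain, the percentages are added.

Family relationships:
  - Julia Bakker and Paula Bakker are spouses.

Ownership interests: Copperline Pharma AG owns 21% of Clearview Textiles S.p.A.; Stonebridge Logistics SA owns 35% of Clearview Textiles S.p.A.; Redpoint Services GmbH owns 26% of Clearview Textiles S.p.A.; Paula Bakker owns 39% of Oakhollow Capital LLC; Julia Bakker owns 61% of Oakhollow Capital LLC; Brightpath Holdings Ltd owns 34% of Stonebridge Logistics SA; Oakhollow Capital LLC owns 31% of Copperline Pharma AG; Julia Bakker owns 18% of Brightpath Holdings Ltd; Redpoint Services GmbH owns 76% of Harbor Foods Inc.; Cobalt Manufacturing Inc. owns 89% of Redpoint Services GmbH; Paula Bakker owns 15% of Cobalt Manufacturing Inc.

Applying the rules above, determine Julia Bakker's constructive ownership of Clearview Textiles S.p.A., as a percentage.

12.123%

By spousal attribution (R2), Julia Bakker is treated as also owning Paula Bakker's interest in Oakhollow Capital LLC, giving 61% + 39% = 100%.
By spousal attribution (R2), Julia Bakker is treated as owning Paula Bakker's 15% interest in Cobalt Manufacturing Inc.
Chain via Brightpath Holdings Ltd → Stonebridge Logistics SA (R1): 18% × 34% × 35% = 2.142% of Clearview Textiles S.p.A.
Chain via Oakhollow Capital LLC → Copperline Pharma AG (R1): 100% × 31% × 21% = 6.51% of Clearview Textiles S.p.A.
Chain via Cobalt Manufacturing Inc. → Redpoint Services GmbH (R1): 15% × 89% × 26% = 3.471% of Clearview Textiles S.p.A.
Aggregating (R3): 2.142% + 6.51% + 3.471% = 12.123%.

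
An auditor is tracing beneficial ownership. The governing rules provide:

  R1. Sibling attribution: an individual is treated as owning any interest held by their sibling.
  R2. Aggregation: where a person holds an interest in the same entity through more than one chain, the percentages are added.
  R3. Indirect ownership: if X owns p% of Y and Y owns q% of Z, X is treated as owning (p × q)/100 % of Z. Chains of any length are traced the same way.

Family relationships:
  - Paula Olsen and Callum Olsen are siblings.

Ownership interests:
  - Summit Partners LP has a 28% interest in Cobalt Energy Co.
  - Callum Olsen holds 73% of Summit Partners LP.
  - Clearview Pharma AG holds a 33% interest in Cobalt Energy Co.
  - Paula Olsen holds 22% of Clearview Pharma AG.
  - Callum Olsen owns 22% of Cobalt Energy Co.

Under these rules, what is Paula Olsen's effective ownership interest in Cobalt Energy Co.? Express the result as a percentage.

49.7%

By sibling attribution (R1), Paula Olsen is treated as owning Callum Olsen's 73% interest in Summit Partners LP.
By sibling attribution (R1), Paula Olsen is treated as owning Callum Olsen's 22% interest in Cobalt Energy Co.
Chain via Clearview Pharma AG (R3): 22% × 33% = 7.26% of Cobalt Energy Co.
Chain via Summit Partners LP (R3): 73% × 28% = 20.44% of Cobalt Energy Co.
Direct interest in Cobalt Energy Co: 22%.
Aggregating (R2): 7.26% + 20.44% + 22% = 49.7%.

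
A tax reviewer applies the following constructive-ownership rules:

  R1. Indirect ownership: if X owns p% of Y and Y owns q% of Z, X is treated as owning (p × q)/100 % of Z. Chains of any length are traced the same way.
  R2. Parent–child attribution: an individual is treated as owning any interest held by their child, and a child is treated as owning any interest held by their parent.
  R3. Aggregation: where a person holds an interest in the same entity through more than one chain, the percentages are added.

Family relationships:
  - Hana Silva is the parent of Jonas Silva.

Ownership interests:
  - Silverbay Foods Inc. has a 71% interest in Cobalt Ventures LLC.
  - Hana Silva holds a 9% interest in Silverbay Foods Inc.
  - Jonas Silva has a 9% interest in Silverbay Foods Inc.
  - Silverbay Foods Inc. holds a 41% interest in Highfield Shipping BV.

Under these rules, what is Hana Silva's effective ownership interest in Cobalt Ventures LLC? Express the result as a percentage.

By parent–child attribution (R2), Hana Silva is treated as also owning Jonas Silva's interest in Silverbay Foods Inc, giving 9% + 9% = 18%.
Chain via Silverbay Foods Inc. (R1): 18% × 71% = 12.78% of Cobalt Ventures LLC.

12.78%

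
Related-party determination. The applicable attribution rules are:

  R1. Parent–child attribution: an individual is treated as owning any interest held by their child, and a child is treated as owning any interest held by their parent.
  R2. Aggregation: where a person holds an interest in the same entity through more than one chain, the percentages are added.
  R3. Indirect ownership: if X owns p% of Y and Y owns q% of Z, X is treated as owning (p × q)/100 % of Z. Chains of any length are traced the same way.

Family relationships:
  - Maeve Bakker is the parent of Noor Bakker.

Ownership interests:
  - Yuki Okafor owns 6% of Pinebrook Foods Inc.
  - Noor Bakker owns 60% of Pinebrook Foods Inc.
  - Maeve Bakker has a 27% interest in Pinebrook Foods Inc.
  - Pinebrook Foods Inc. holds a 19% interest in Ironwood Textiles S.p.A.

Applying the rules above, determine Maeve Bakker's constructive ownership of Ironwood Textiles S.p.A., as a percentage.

By parent–child attribution (R1), Maeve Bakker is treated as also owning Noor Bakker's interest in Pinebrook Foods Inc, giving 27% + 60% = 87%.
Chain via Pinebrook Foods Inc. (R3): 87% × 19% = 16.53% of Ironwood Textiles S.p.A.

16.53%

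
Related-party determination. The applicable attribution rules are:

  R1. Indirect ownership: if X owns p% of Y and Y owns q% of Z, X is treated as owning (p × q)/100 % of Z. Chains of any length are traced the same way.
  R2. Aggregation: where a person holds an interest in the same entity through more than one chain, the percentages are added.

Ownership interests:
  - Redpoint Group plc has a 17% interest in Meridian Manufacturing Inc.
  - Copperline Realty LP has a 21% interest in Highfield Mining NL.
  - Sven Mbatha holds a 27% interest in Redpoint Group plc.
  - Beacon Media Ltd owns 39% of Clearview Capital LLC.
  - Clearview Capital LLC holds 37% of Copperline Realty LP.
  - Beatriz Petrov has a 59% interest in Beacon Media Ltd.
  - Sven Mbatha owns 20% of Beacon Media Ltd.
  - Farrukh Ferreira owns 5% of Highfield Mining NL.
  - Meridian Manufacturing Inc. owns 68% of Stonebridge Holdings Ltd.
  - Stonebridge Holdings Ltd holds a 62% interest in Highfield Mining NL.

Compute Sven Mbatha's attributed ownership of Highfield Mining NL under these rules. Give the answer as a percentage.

Chain via Beacon Media Ltd → Clearview Capital LLC → Copperline Realty LP (R1): 20% × 39% × 37% × 21% = 0.60606% of Highfield Mining NL.
Chain via Redpoint Group plc → Meridian Manufacturing Inc. → Stonebridge Holdings Ltd (R1): 27% × 17% × 68% × 62% = 1.935144% of Highfield Mining NL.
Aggregating (R2): 0.60606% + 1.935144% = 2.541204%.

2.541204%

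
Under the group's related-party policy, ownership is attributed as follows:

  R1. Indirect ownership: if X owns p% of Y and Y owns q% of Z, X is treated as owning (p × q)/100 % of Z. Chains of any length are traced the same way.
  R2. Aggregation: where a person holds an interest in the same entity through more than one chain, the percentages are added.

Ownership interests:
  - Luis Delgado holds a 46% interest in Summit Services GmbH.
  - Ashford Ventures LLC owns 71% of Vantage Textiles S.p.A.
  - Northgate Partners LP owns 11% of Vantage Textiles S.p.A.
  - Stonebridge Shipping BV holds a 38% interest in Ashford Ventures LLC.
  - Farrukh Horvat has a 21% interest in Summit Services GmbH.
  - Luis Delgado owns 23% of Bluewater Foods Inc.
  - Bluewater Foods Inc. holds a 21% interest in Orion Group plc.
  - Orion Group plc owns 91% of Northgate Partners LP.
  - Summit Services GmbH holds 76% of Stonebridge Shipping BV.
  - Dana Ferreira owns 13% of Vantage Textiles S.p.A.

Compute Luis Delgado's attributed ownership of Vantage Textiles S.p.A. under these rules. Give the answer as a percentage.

9.915691%

Chain via Bluewater Foods Inc. → Orion Group plc → Northgate Partners LP (R1): 23% × 21% × 91% × 11% = 0.483483% of Vantage Textiles S.p.A.
Chain via Summit Services GmbH → Stonebridge Shipping BV → Ashford Ventures LLC (R1): 46% × 76% × 38% × 71% = 9.432208% of Vantage Textiles S.p.A.
Aggregating (R2): 0.483483% + 9.432208% = 9.915691%.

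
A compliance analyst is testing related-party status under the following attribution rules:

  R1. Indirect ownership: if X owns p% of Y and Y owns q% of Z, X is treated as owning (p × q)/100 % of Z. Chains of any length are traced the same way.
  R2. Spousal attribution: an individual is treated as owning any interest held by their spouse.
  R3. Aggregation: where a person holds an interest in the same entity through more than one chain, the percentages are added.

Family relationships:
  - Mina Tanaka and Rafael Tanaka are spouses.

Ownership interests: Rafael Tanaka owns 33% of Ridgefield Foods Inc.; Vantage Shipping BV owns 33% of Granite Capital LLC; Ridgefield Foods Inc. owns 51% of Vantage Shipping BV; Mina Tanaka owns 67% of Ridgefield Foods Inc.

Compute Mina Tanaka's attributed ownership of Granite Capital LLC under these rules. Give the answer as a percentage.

16.83%

By spousal attribution (R2), Mina Tanaka is treated as also owning Rafael Tanaka's interest in Ridgefield Foods Inc, giving 67% + 33% = 100%.
Chain via Ridgefield Foods Inc. → Vantage Shipping BV (R1): 100% × 51% × 33% = 16.83% of Granite Capital LLC.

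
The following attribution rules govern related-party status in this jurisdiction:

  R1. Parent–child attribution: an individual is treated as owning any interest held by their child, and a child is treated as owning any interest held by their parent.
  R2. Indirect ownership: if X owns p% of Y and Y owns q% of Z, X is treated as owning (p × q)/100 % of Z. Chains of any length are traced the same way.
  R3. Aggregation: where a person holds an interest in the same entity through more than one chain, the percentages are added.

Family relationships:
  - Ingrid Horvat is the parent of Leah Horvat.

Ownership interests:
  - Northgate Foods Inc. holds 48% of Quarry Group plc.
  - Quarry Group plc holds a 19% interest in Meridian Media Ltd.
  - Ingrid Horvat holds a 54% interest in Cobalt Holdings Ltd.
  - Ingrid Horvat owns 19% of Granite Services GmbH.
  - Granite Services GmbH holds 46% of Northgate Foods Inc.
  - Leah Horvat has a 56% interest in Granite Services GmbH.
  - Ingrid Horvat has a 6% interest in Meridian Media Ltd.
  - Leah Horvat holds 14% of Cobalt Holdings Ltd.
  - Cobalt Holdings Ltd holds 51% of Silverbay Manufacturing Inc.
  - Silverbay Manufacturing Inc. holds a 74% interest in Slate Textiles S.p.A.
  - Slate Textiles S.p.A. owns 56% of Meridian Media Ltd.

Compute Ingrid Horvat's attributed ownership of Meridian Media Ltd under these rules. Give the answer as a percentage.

23.517792%

By parent–child attribution (R1), Ingrid Horvat is treated as also owning Leah Horvat's interest in Cobalt Holdings Ltd, giving 54% + 14% = 68%.
By parent–child attribution (R1), Ingrid Horvat is treated as also owning Leah Horvat's interest in Granite Services GmbH, giving 19% + 56% = 75%.
Chain via Cobalt Holdings Ltd → Silverbay Manufacturing Inc. → Slate Textiles S.p.A. (R2): 68% × 51% × 74% × 56% = 14.371392% of Meridian Media Ltd.
Chain via Granite Services GmbH → Northgate Foods Inc. → Quarry Group plc (R2): 75% × 46% × 48% × 19% = 3.1464% of Meridian Media Ltd.
Direct interest in Meridian Media Ltd: 6%.
Aggregating (R3): 14.371392% + 3.1464% + 6% = 23.517792%.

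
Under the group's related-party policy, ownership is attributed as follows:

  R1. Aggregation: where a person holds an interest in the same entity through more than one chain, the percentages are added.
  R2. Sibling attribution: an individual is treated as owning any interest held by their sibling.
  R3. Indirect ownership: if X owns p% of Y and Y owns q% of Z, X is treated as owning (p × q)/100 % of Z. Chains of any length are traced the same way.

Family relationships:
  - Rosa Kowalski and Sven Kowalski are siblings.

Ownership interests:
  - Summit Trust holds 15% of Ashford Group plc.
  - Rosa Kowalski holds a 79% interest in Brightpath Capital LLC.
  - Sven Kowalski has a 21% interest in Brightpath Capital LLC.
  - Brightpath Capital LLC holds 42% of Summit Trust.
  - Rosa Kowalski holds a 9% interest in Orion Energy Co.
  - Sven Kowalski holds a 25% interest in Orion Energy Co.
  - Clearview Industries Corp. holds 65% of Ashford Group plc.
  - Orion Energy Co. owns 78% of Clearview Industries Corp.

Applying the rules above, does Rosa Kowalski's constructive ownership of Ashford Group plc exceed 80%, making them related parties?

No

By sibling attribution (R2), Rosa Kowalski is treated as also owning Sven Kowalski's interest in Brightpath Capital LLC, giving 79% + 21% = 100%.
By sibling attribution (R2), Rosa Kowalski is treated as also owning Sven Kowalski's interest in Orion Energy Co, giving 9% + 25% = 34%.
Chain via Brightpath Capital LLC → Summit Trust (R3): 100% × 42% × 15% = 6.3% of Ashford Group plc.
Chain via Orion Energy Co. → Clearview Industries Corp. (R3): 34% × 78% × 65% = 17.238% of Ashford Group plc.
Aggregating (R1): 6.3% + 17.238% = 23.538%.
23.538% does not exceed the 80% threshold, so Rosa is not a related party to Ashford Group plc.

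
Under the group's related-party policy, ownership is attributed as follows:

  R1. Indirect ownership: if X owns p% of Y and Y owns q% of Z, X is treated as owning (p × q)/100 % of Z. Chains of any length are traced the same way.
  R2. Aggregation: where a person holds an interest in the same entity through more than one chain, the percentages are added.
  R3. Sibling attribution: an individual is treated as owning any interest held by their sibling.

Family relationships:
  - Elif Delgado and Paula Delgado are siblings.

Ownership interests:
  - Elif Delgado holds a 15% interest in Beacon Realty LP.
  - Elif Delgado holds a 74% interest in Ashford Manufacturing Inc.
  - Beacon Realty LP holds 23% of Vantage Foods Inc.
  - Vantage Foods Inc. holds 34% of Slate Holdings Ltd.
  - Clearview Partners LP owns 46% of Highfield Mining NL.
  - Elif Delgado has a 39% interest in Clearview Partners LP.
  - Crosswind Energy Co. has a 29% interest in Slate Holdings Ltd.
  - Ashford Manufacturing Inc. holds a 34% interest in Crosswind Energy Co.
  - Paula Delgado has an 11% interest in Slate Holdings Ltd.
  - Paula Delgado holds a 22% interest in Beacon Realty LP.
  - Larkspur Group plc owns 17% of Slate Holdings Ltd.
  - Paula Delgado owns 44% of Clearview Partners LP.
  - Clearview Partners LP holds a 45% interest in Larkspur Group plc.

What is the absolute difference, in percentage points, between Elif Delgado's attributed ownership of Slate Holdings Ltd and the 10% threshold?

By sibling attribution (R3), Elif Delgado is treated as also owning Paula Delgado's interest in Beacon Realty LP, giving 15% + 22% = 37%.
By sibling attribution (R3), Elif Delgado is treated as also owning Paula Delgado's interest in Clearview Partners LP, giving 39% + 44% = 83%.
By sibling attribution (R3), Elif Delgado is treated as owning Paula Delgado's 11% interest in Slate Holdings Ltd.
Chain via Beacon Realty LP → Vantage Foods Inc. (R1): 37% × 23% × 34% = 2.8934% of Slate Holdings Ltd.
Chain via Clearview Partners LP → Larkspur Group plc (R1): 83% × 45% × 17% = 6.3495% of Slate Holdings Ltd.
Chain via Ashford Manufacturing Inc. → Crosswind Energy Co. (R1): 74% × 34% × 29% = 7.2964% of Slate Holdings Ltd.
Direct interest in Slate Holdings Ltd: 11%.
Aggregating (R2): 2.8934% + 6.3495% + 7.2964% + 11% = 27.5393%.
27.5393% exceeds the 10% threshold by 17.5393 percentage points.

17.5393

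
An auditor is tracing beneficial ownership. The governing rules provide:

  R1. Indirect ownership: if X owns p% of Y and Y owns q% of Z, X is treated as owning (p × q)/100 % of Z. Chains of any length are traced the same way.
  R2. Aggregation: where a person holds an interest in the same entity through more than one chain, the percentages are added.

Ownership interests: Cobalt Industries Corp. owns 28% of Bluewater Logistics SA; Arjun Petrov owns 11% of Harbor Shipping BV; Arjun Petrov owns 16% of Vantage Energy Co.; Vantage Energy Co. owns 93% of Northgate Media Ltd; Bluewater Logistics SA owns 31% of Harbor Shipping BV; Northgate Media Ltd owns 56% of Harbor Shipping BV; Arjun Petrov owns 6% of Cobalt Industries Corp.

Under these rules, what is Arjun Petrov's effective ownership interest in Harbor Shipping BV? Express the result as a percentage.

19.8536%

Chain via Cobalt Industries Corp. → Bluewater Logistics SA (R1): 6% × 28% × 31% = 0.5208% of Harbor Shipping BV.
Chain via Vantage Energy Co. → Northgate Media Ltd (R1): 16% × 93% × 56% = 8.3328% of Harbor Shipping BV.
Direct interest in Harbor Shipping BV: 11%.
Aggregating (R2): 0.5208% + 8.3328% + 11% = 19.8536%.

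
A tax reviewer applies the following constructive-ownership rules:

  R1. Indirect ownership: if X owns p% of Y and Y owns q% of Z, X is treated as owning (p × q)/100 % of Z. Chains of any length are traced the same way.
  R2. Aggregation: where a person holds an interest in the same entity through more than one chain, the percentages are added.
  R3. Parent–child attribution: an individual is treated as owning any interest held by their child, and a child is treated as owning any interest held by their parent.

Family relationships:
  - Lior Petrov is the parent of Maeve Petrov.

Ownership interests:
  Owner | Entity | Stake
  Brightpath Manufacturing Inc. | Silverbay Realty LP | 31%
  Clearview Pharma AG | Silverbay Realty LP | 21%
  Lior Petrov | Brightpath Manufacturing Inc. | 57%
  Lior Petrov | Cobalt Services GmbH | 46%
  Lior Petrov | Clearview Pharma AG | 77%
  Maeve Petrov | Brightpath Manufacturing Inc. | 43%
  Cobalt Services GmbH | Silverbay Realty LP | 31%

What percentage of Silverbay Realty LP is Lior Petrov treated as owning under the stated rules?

By parent–child attribution (R3), Lior Petrov is treated as also owning Maeve Petrov's interest in Brightpath Manufacturing Inc, giving 57% + 43% = 100%.
Chain via Clearview Pharma AG (R1): 77% × 21% = 16.17% of Silverbay Realty LP.
Chain via Cobalt Services GmbH (R1): 46% × 31% = 14.26% of Silverbay Realty LP.
Chain via Brightpath Manufacturing Inc. (R1): 100% × 31% = 31% of Silverbay Realty LP.
Aggregating (R2): 16.17% + 14.26% + 31% = 61.43%.

61.43%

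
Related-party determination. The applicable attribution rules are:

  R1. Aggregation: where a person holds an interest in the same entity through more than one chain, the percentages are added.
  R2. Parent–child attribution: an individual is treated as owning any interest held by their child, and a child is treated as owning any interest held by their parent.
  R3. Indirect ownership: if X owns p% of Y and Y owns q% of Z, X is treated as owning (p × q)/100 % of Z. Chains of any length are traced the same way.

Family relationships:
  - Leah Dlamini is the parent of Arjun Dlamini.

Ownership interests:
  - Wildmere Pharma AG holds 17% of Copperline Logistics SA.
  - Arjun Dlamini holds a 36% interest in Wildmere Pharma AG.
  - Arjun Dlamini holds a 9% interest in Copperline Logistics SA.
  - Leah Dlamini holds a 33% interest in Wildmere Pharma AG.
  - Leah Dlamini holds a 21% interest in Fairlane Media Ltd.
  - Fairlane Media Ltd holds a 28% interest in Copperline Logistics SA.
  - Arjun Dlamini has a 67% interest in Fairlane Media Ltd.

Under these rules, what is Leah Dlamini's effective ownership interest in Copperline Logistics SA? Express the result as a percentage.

By parent–child attribution (R2), Leah Dlamini is treated as also owning Arjun Dlamini's interest in Wildmere Pharma AG, giving 33% + 36% = 69%.
By parent–child attribution (R2), Leah Dlamini is treated as also owning Arjun Dlamini's interest in Fairlane Media Ltd, giving 21% + 67% = 88%.
By parent–child attribution (R2), Leah Dlamini is treated as owning Arjun Dlamini's 9% interest in Copperline Logistics SA.
Chain via Wildmere Pharma AG (R3): 69% × 17% = 11.73% of Copperline Logistics SA.
Chain via Fairlane Media Ltd (R3): 88% × 28% = 24.64% of Copperline Logistics SA.
Direct interest in Copperline Logistics SA: 9%.
Aggregating (R1): 11.73% + 24.64% + 9% = 45.37%.

45.37%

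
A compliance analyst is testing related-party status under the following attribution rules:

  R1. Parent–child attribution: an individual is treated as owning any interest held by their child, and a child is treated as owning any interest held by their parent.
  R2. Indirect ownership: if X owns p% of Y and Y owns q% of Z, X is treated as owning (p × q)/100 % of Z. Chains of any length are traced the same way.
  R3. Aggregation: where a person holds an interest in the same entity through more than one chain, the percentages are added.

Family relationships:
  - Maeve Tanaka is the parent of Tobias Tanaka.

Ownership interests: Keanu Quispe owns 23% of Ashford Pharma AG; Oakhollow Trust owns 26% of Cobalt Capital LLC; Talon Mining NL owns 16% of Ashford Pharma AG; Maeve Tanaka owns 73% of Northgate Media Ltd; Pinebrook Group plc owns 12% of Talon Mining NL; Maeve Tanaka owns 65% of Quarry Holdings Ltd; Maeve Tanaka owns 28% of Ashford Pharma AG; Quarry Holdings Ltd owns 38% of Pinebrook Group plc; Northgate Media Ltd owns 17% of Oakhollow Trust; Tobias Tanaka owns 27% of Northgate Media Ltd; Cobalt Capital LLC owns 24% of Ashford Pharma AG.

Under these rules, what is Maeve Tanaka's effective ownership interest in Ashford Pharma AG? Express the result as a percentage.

By parent–child attribution (R1), Maeve Tanaka is treated as also owning Tobias Tanaka's interest in Northgate Media Ltd, giving 73% + 27% = 100%.
Chain via Quarry Holdings Ltd → Pinebrook Group plc → Talon Mining NL (R2): 65% × 38% × 12% × 16% = 0.47424% of Ashford Pharma AG.
Chain via Northgate Media Ltd → Oakhollow Trust → Cobalt Capital LLC (R2): 100% × 17% × 26% × 24% = 1.0608% of Ashford Pharma AG.
Direct interest in Ashford Pharma AG: 28%.
Aggregating (R3): 0.47424% + 1.0608% + 28% = 29.53504%.

29.53504%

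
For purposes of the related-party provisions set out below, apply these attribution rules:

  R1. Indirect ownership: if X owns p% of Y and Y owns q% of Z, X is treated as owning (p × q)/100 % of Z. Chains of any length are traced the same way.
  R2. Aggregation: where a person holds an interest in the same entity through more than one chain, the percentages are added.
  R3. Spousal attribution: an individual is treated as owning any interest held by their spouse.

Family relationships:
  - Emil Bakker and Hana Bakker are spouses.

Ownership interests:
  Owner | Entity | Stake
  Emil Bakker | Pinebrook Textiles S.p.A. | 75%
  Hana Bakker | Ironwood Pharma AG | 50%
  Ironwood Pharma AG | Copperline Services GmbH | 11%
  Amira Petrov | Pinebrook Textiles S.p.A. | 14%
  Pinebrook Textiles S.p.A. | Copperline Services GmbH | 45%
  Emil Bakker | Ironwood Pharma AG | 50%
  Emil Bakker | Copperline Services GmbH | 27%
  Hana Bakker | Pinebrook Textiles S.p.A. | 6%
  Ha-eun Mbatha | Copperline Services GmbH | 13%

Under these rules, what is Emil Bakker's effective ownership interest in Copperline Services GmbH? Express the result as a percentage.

By spousal attribution (R3), Emil Bakker is treated as also owning Hana Bakker's interest in Pinebrook Textiles S.p.A, giving 75% + 6% = 81%.
By spousal attribution (R3), Emil Bakker is treated as also owning Hana Bakker's interest in Ironwood Pharma AG, giving 50% + 50% = 100%.
Chain via Pinebrook Textiles S.p.A. (R1): 81% × 45% = 36.45% of Copperline Services GmbH.
Chain via Ironwood Pharma AG (R1): 100% × 11% = 11% of Copperline Services GmbH.
Direct interest in Copperline Services GmbH: 27%.
Aggregating (R2): 36.45% + 11% + 27% = 74.45%.

74.45%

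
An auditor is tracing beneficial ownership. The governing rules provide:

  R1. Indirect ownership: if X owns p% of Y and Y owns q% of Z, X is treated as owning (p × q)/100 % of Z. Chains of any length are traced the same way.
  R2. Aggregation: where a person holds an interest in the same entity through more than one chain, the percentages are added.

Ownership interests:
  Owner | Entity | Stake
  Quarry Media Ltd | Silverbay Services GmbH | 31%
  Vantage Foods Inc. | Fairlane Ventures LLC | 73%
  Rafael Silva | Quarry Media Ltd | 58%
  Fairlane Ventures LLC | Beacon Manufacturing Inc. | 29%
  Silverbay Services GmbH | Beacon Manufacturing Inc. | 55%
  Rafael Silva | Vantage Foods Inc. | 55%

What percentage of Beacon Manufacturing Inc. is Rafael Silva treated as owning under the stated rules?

21.5325%

Chain via Vantage Foods Inc. → Fairlane Ventures LLC (R1): 55% × 73% × 29% = 11.6435% of Beacon Manufacturing Inc.
Chain via Quarry Media Ltd → Silverbay Services GmbH (R1): 58% × 31% × 55% = 9.889% of Beacon Manufacturing Inc.
Aggregating (R2): 11.6435% + 9.889% = 21.5325%.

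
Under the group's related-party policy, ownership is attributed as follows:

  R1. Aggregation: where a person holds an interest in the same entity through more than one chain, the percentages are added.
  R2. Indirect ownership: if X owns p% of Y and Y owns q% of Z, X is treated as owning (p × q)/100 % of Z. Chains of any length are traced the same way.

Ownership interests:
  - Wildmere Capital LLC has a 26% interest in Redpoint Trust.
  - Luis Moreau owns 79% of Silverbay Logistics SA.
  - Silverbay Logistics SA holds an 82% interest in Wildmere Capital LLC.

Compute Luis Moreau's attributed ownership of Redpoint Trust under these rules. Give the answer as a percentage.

Chain via Silverbay Logistics SA → Wildmere Capital LLC (R2): 79% × 82% × 26% = 16.8428% of Redpoint Trust.

16.8428%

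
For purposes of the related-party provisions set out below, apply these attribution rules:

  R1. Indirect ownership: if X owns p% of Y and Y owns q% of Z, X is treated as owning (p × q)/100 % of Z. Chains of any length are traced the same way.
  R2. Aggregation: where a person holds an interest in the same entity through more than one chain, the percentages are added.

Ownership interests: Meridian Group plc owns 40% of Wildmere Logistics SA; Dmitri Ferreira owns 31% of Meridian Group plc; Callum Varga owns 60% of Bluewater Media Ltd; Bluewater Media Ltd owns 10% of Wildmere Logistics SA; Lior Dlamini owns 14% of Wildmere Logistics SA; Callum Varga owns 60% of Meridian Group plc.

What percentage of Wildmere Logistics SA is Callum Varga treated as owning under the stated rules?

Chain via Bluewater Media Ltd (R1): 60% × 10% = 6% of Wildmere Logistics SA.
Chain via Meridian Group plc (R1): 60% × 40% = 24% of Wildmere Logistics SA.
Aggregating (R2): 6% + 24% = 30%.

30%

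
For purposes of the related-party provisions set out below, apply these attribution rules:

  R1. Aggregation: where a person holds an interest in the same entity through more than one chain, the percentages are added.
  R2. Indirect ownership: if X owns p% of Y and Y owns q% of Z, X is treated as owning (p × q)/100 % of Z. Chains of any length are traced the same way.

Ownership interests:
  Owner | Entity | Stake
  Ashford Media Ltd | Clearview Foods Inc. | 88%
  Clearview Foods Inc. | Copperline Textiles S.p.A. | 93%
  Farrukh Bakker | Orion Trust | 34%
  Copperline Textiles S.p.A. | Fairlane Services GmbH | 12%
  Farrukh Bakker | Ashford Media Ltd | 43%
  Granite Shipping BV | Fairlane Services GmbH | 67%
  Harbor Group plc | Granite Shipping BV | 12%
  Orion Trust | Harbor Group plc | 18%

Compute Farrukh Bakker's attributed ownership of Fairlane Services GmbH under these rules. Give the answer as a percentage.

4.714992%

Chain via Ashford Media Ltd → Clearview Foods Inc. → Copperline Textiles S.p.A. (R2): 43% × 88% × 93% × 12% = 4.222944% of Fairlane Services GmbH.
Chain via Orion Trust → Harbor Group plc → Granite Shipping BV (R2): 34% × 18% × 12% × 67% = 0.492048% of Fairlane Services GmbH.
Aggregating (R1): 4.222944% + 0.492048% = 4.714992%.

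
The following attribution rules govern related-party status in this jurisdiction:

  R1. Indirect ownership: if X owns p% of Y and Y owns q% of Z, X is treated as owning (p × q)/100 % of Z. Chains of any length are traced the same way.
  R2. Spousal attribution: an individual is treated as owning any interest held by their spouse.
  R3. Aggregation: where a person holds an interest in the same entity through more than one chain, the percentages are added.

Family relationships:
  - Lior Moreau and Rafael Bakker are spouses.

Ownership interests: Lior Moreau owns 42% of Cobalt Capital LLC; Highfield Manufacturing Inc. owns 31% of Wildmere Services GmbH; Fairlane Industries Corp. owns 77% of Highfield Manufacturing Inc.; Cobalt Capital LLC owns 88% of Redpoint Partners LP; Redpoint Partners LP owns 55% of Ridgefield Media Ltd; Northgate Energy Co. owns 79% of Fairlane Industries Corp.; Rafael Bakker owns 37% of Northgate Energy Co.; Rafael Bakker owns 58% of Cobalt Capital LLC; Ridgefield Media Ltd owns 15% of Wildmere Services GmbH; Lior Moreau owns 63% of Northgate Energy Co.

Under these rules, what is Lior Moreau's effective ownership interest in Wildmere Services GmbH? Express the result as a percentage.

By spousal attribution (R2), Lior Moreau is treated as also owning Rafael Bakker's interest in Cobalt Capital LLC, giving 42% + 58% = 100%.
By spousal attribution (R2), Lior Moreau is treated as also owning Rafael Bakker's interest in Northgate Energy Co, giving 63% + 37% = 100%.
Chain via Cobalt Capital LLC → Redpoint Partners LP → Ridgefield Media Ltd (R1): 100% × 88% × 55% × 15% = 7.26% of Wildmere Services GmbH.
Chain via Northgate Energy Co. → Fairlane Industries Corp. → Highfield Manufacturing Inc. (R1): 100% × 79% × 77% × 31% = 18.8573% of Wildmere Services GmbH.
Aggregating (R3): 7.26% + 18.8573% = 26.1173%.

26.1173%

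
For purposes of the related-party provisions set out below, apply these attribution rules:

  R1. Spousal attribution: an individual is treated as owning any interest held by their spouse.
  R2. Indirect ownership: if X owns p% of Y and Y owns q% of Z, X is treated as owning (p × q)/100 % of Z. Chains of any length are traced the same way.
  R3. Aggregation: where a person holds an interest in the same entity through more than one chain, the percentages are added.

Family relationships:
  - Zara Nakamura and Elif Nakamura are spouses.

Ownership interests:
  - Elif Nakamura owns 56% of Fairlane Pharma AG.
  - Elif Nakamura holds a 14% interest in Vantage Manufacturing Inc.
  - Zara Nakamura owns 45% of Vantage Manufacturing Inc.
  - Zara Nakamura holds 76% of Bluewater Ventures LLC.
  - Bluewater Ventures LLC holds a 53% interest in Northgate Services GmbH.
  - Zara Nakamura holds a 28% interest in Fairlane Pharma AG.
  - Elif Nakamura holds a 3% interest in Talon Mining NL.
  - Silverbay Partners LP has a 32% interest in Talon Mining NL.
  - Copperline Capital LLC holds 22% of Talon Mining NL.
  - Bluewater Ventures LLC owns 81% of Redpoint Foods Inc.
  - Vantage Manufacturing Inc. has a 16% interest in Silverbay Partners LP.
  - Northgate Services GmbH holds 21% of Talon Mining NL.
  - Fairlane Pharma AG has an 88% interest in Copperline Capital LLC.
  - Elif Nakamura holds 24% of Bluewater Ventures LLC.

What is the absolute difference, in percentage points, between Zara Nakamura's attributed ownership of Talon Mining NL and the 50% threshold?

By spousal attribution (R1), Zara Nakamura is treated as also owning Elif Nakamura's interest in Bluewater Ventures LLC, giving 76% + 24% = 100%.
By spousal attribution (R1), Zara Nakamura is treated as also owning Elif Nakamura's interest in Vantage Manufacturing Inc, giving 45% + 14% = 59%.
By spousal attribution (R1), Zara Nakamura is treated as also owning Elif Nakamura's interest in Fairlane Pharma AG, giving 28% + 56% = 84%.
By spousal attribution (R1), Zara Nakamura is treated as owning Elif Nakamura's 3% interest in Talon Mining NL.
Chain via Bluewater Ventures LLC → Northgate Services GmbH (R2): 100% × 53% × 21% = 11.13% of Talon Mining NL.
Chain via Vantage Manufacturing Inc. → Silverbay Partners LP (R2): 59% × 16% × 32% = 3.0208% of Talon Mining NL.
Chain via Fairlane Pharma AG → Copperline Capital LLC (R2): 84% × 88% × 22% = 16.2624% of Talon Mining NL.
Direct interest in Talon Mining NL: 3%.
Aggregating (R3): 11.13% + 3.0208% + 16.2624% + 3% = 33.4132%.
33.4132% falls short of the 50% threshold by 16.5868 percentage points.

16.5868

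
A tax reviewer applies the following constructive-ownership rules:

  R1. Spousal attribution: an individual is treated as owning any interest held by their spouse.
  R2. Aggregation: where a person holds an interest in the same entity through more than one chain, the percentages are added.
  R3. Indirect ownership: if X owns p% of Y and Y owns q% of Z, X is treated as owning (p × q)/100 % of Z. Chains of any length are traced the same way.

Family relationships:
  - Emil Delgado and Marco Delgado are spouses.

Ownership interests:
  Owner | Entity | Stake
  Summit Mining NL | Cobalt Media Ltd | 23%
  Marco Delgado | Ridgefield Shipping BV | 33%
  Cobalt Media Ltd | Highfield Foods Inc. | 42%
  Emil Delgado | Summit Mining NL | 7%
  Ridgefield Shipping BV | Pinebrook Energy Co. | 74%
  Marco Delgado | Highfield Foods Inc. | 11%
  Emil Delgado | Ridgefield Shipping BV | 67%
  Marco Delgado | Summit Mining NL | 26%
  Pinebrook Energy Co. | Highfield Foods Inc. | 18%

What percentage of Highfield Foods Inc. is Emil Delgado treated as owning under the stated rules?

27.5078%

By spousal attribution (R1), Emil Delgado is treated as also owning Marco Delgado's interest in Ridgefield Shipping BV, giving 67% + 33% = 100%.
By spousal attribution (R1), Emil Delgado is treated as also owning Marco Delgado's interest in Summit Mining NL, giving 7% + 26% = 33%.
By spousal attribution (R1), Emil Delgado is treated as owning Marco Delgado's 11% interest in Highfield Foods Inc.
Chain via Ridgefield Shipping BV → Pinebrook Energy Co. (R3): 100% × 74% × 18% = 13.32% of Highfield Foods Inc.
Chain via Summit Mining NL → Cobalt Media Ltd (R3): 33% × 23% × 42% = 3.1878% of Highfield Foods Inc.
Direct interest in Highfield Foods Inc: 11%.
Aggregating (R2): 13.32% + 3.1878% + 11% = 27.5078%.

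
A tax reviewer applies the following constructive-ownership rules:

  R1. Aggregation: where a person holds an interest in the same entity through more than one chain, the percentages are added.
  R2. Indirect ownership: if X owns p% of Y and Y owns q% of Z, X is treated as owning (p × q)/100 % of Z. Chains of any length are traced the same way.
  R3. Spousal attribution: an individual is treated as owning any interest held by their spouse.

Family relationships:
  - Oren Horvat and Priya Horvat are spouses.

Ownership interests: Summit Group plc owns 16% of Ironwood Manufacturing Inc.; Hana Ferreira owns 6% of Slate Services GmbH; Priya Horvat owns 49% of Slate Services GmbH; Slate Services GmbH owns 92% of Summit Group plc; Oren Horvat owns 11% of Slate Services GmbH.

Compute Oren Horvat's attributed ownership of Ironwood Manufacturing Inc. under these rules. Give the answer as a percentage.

8.832%

By spousal attribution (R3), Oren Horvat is treated as also owning Priya Horvat's interest in Slate Services GmbH, giving 11% + 49% = 60%.
Chain via Slate Services GmbH → Summit Group plc (R2): 60% × 92% × 16% = 8.832% of Ironwood Manufacturing Inc.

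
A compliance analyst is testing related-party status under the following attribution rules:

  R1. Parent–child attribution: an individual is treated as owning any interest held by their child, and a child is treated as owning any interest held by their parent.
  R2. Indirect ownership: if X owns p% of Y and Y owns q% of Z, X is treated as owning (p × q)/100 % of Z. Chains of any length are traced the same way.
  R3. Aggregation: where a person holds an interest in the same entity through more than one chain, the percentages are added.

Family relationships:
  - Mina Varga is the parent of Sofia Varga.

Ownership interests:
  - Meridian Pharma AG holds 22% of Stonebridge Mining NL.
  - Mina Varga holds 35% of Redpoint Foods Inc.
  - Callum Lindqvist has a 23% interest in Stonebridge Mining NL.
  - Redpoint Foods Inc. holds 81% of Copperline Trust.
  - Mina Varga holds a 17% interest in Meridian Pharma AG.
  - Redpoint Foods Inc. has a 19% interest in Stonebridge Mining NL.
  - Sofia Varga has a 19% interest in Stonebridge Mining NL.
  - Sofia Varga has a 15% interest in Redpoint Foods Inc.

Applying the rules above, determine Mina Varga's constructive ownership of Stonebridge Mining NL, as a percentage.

By parent–child attribution (R1), Mina Varga is treated as also owning Sofia Varga's interest in Redpoint Foods Inc, giving 35% + 15% = 50%.
By parent–child attribution (R1), Mina Varga is treated as owning Sofia Varga's 19% interest in Stonebridge Mining NL.
Chain via Meridian Pharma AG (R2): 17% × 22% = 3.74% of Stonebridge Mining NL.
Chain via Redpoint Foods Inc. (R2): 50% × 19% = 9.5% of Stonebridge Mining NL.
Direct interest in Stonebridge Mining NL: 19%.
Aggregating (R3): 3.74% + 9.5% + 19% = 32.24%.

32.24%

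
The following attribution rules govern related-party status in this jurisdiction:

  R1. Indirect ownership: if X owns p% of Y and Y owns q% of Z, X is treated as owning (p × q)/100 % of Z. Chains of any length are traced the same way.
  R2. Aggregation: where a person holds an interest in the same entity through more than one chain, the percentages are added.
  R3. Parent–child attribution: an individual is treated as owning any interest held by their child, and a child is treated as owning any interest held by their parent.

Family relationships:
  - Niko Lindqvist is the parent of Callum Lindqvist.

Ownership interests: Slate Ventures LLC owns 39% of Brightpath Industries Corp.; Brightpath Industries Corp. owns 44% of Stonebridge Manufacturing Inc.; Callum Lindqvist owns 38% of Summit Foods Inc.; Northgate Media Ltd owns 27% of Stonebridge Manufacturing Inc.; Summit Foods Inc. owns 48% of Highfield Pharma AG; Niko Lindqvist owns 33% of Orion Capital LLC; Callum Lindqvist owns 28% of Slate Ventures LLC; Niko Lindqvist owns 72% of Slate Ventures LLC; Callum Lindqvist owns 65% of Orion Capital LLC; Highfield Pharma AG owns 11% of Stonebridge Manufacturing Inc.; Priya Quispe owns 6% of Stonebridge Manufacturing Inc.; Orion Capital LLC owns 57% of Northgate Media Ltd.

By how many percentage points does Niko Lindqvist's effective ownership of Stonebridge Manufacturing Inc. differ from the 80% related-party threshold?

By parent–child attribution (R3), Niko Lindqvist is treated as also owning Callum Lindqvist's interest in Slate Ventures LLC, giving 72% + 28% = 100%.
By parent–child attribution (R3), Niko Lindqvist is treated as also owning Callum Lindqvist's interest in Orion Capital LLC, giving 33% + 65% = 98%.
By parent–child attribution (R3), Niko Lindqvist is treated as owning Callum Lindqvist's 38% interest in Summit Foods Inc.
Chain via Slate Ventures LLC → Brightpath Industries Corp. (R1): 100% × 39% × 44% = 17.16% of Stonebridge Manufacturing Inc.
Chain via Orion Capital LLC → Northgate Media Ltd (R1): 98% × 57% × 27% = 15.0822% of Stonebridge Manufacturing Inc.
Chain via Summit Foods Inc. → Highfield Pharma AG (R1): 38% × 48% × 11% = 2.0064% of Stonebridge Manufacturing Inc.
Aggregating (R2): 17.16% + 15.0822% + 2.0064% = 34.2486%.
34.2486% falls short of the 80% threshold by 45.7514 percentage points.

45.7514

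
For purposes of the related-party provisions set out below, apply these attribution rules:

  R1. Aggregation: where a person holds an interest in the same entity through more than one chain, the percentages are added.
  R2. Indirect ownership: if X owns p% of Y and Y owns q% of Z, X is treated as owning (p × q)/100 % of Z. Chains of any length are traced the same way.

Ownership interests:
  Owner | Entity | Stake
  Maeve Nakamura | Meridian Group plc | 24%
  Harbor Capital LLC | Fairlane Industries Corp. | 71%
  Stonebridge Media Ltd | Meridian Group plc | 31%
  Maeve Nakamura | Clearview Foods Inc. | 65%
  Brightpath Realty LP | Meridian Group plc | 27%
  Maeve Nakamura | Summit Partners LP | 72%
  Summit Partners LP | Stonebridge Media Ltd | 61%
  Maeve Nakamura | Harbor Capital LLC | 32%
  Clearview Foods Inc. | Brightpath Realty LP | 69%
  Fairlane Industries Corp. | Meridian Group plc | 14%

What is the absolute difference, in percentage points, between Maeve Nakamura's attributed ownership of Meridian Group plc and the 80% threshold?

Chain via Summit Partners LP → Stonebridge Media Ltd (R2): 72% × 61% × 31% = 13.6152% of Meridian Group plc.
Chain via Harbor Capital LLC → Fairlane Industries Corp. (R2): 32% × 71% × 14% = 3.1808% of Meridian Group plc.
Chain via Clearview Foods Inc. → Brightpath Realty LP (R2): 65% × 69% × 27% = 12.1095% of Meridian Group plc.
Direct interest in Meridian Group plc: 24%.
Aggregating (R1): 13.6152% + 3.1808% + 12.1095% + 24% = 52.9055%.
52.9055% falls short of the 80% threshold by 27.0945 percentage points.

27.0945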